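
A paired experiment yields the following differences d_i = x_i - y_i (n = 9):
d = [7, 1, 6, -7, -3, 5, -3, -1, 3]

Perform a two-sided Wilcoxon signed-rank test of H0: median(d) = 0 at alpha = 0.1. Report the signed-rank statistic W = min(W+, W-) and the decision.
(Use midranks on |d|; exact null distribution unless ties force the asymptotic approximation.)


Step 1: Drop any zero differences (none here) and take |d_i|.
|d| = [7, 1, 6, 7, 3, 5, 3, 1, 3]
Step 2: Midrank |d_i| (ties get averaged ranks).
ranks: |7|->8.5, |1|->1.5, |6|->7, |7|->8.5, |3|->4, |5|->6, |3|->4, |1|->1.5, |3|->4
Step 3: Attach original signs; sum ranks with positive sign and with negative sign.
W+ = 8.5 + 1.5 + 7 + 6 + 4 = 27
W- = 8.5 + 4 + 4 + 1.5 = 18
(Check: W+ + W- = 45 should equal n(n+1)/2 = 45.)
Step 4: Test statistic W = min(W+, W-) = 18.
Step 5: Ties in |d|, so use the tie-corrected normal approximation.
        E[W] = n(n+1)/4 = 9*10/4 = 22.5.
        Tie groups: |d|=1 (t=2), |d|=3 (t=3), |d|=7 (t=2); sum(t^3 - t) = 36.
        Var[W] = n(n+1)(2n+1)/24 - sum(t^3-t)/48 = 1710/24 - 36/48 = 70.5.
        z = (W - E[W]) / sqrt(Var[W]) = (18 - 22.5) / 8.3964 = -0.5359.
        Two-sided p = 2*Phi(z) = 0.591998.
Step 6: alpha = 0.1. fail to reject H0.

W+ = 27, W- = 18, W = min = 18, p = 0.591998, fail to reject H0.


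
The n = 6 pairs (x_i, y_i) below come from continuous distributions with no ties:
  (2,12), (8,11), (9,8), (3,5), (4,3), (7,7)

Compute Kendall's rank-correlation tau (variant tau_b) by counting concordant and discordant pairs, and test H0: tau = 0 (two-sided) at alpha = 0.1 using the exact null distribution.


Step 1: Enumerate the 15 unordered pairs (i,j) with i<j and classify each by sign(x_j-x_i) * sign(y_j-y_i).
  (1,2):dx=+6,dy=-1->D; (1,3):dx=+7,dy=-4->D; (1,4):dx=+1,dy=-7->D; (1,5):dx=+2,dy=-9->D
  (1,6):dx=+5,dy=-5->D; (2,3):dx=+1,dy=-3->D; (2,4):dx=-5,dy=-6->C; (2,5):dx=-4,dy=-8->C
  (2,6):dx=-1,dy=-4->C; (3,4):dx=-6,dy=-3->C; (3,5):dx=-5,dy=-5->C; (3,6):dx=-2,dy=-1->C
  (4,5):dx=+1,dy=-2->D; (4,6):dx=+4,dy=+2->C; (5,6):dx=+3,dy=+4->C
Step 2: C = 8, D = 7, total pairs = 15.
Step 3: tau = (C - D)/(n(n-1)/2) = (8 - 7)/15 = 0.066667.
Step 4: Exact two-sided p-value (enumerate n! = 720 permutations of y under H0): p = 1.000000.
Step 5: alpha = 0.1. fail to reject H0.

tau_b = 0.0667 (C=8, D=7), p = 1.000000, fail to reject H0.


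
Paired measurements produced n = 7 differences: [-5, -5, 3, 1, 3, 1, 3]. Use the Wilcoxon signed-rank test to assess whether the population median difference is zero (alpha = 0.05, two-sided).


Step 1: Drop any zero differences (none here) and take |d_i|.
|d| = [5, 5, 3, 1, 3, 1, 3]
Step 2: Midrank |d_i| (ties get averaged ranks).
ranks: |5|->6.5, |5|->6.5, |3|->4, |1|->1.5, |3|->4, |1|->1.5, |3|->4
Step 3: Attach original signs; sum ranks with positive sign and with negative sign.
W+ = 4 + 1.5 + 4 + 1.5 + 4 = 15
W- = 6.5 + 6.5 = 13
(Check: W+ + W- = 28 should equal n(n+1)/2 = 28.)
Step 4: Test statistic W = min(W+, W-) = 13.
Step 5: Ties in |d|, so use the tie-corrected normal approximation.
        E[W] = n(n+1)/4 = 7*8/4 = 14.
        Tie groups: |d|=1 (t=2), |d|=3 (t=3), |d|=5 (t=2); sum(t^3 - t) = 36.
        Var[W] = n(n+1)(2n+1)/24 - sum(t^3-t)/48 = 840/24 - 36/48 = 34.25.
        z = (W - E[W]) / sqrt(Var[W]) = (13 - 14) / 5.8523 = -0.1709.
        Two-sided p = 2*Phi(z) = 0.864325.
Step 6: alpha = 0.05. fail to reject H0.

W+ = 15, W- = 13, W = min = 13, p = 0.864325, fail to reject H0.


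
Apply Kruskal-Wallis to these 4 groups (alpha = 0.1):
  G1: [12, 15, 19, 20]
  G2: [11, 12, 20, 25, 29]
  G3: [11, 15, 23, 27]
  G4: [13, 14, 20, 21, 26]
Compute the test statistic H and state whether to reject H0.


Step 1: Combine all N = 18 observations and assign midranks.
sorted (value, group, rank): (11,G2,1.5), (11,G3,1.5), (12,G1,3.5), (12,G2,3.5), (13,G4,5), (14,G4,6), (15,G1,7.5), (15,G3,7.5), (19,G1,9), (20,G1,11), (20,G2,11), (20,G4,11), (21,G4,13), (23,G3,14), (25,G2,15), (26,G4,16), (27,G3,17), (29,G2,18)
Step 2: Sum ranks within each group.
R_1 = 31 (n_1 = 4)
R_2 = 49 (n_2 = 5)
R_3 = 40 (n_3 = 4)
R_4 = 51 (n_4 = 5)
Step 3: H = 12/(N(N+1)) * sum(R_i^2/n_i) - 3(N+1)
     = 12/(18*19) * (31^2/4 + 49^2/5 + 40^2/4 + 51^2/5) - 3*19
     = 0.035088 * 1640.65 - 57
     = 0.566667.
Step 4: Ties present; correction factor C = 1 - 42/(18^3 - 18) = 0.992776. Corrected H = 0.566667 / 0.992776 = 0.570790.
Step 5: Under H0, H ~ chi^2(3); p-value = 0.903086.
Step 6: alpha = 0.1. fail to reject H0.

H = 0.5708, df = 3, p = 0.903086, fail to reject H0.


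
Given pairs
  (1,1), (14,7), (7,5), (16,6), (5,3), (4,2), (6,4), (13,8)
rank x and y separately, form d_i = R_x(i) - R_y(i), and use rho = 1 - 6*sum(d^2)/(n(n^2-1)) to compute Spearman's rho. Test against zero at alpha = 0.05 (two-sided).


Step 1: Rank x and y separately (midranks; no ties here).
rank(x): 1->1, 14->7, 7->5, 16->8, 5->3, 4->2, 6->4, 13->6
rank(y): 1->1, 7->7, 5->5, 6->6, 3->3, 2->2, 4->4, 8->8
Step 2: d_i = R_x(i) - R_y(i); compute d_i^2.
  (1-1)^2=0, (7-7)^2=0, (5-5)^2=0, (8-6)^2=4, (3-3)^2=0, (2-2)^2=0, (4-4)^2=0, (6-8)^2=4
sum(d^2) = 8.
Step 3: rho = 1 - 6*8 / (8*(8^2 - 1)) = 1 - 48/504 = 0.904762.
Step 4: Under H0, t = rho * sqrt((n-2)/(1-rho^2)) = 5.2034 ~ t(6).
Step 5: Two-sided p-value from the t-distribution with 6 df = 0.002008.
Step 6: alpha = 0.05. reject H0.

rho = 0.9048, p = 0.002008, reject H0 at alpha = 0.05.


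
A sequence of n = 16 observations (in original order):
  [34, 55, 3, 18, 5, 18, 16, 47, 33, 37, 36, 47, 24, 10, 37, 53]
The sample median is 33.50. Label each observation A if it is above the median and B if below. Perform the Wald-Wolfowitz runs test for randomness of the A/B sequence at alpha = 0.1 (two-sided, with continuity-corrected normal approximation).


Step 1: Compute median = 33.50; label A = above, B = below.
Labels in order: AABBBBBABAAABBAA  (n_A = 8, n_B = 8)
Step 2: Count runs R = 7.
Step 3: Under H0 (random ordering), E[R] = 2*n_A*n_B/(n_A+n_B) + 1 = 2*8*8/16 + 1 = 9.0000.
        Var[R] = 2*n_A*n_B*(2*n_A*n_B - n_A - n_B) / ((n_A+n_B)^2 * (n_A+n_B-1)) = 14336/3840 = 3.7333.
        SD[R] = 1.9322.
Step 4: Continuity-corrected z = (R + 0.5 - E[R]) / SD[R] = (7 + 0.5 - 9.0000) / 1.9322 = -0.7763.
Step 5: Two-sided p-value via normal approximation = 2*(1 - Phi(|z|)) = 0.437558.
Step 6: alpha = 0.1. fail to reject H0.

R = 7, z = -0.7763, p = 0.437558, fail to reject H0.


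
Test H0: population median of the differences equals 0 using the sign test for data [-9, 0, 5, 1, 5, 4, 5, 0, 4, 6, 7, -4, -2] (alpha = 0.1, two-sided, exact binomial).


Step 1: Discard zero differences. Original n = 13; n_eff = number of nonzero differences = 11.
Nonzero differences (with sign): -9, +5, +1, +5, +4, +5, +4, +6, +7, -4, -2
Step 2: Count signs: positive = 8, negative = 3.
Step 3: Under H0: P(positive) = 0.5, so the number of positives S ~ Bin(11, 0.5).
Step 4: Two-sided exact p-value = sum of Bin(11,0.5) probabilities at or below the observed probability = 0.226562.
Step 5: alpha = 0.1. fail to reject H0.

n_eff = 11, pos = 8, neg = 3, p = 0.226562, fail to reject H0.


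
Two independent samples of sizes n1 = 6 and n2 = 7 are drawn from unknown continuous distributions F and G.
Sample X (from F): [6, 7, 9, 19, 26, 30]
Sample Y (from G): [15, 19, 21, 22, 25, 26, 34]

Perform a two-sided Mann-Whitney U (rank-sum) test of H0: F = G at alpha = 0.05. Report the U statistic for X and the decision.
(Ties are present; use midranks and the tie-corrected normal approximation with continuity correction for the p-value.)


Step 1: Combine and sort all 13 observations; assign midranks.
sorted (value, group): (6,X), (7,X), (9,X), (15,Y), (19,X), (19,Y), (21,Y), (22,Y), (25,Y), (26,X), (26,Y), (30,X), (34,Y)
ranks: 6->1, 7->2, 9->3, 15->4, 19->5.5, 19->5.5, 21->7, 22->8, 25->9, 26->10.5, 26->10.5, 30->12, 34->13
Step 2: Rank sum for X: R1 = 1 + 2 + 3 + 5.5 + 10.5 + 12 = 34.
Step 3: U_X = R1 - n1(n1+1)/2 = 34 - 6*7/2 = 34 - 21 = 13.
       U_Y = n1*n2 - U_X = 42 - 13 = 29.
Step 4: Ties are present, so use the tie-corrected normal approximation (with continuity correction) for the p-value.
Step 5: p-value = 0.282651; compare to alpha = 0.05. fail to reject H0.

U_X = 13, p = 0.282651, fail to reject H0 at alpha = 0.05.


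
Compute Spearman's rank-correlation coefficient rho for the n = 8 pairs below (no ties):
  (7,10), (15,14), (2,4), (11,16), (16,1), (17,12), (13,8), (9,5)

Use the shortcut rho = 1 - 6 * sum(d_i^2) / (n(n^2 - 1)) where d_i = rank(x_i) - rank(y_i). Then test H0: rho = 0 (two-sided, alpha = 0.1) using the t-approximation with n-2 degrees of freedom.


Step 1: Rank x and y separately (midranks; no ties here).
rank(x): 7->2, 15->6, 2->1, 11->4, 16->7, 17->8, 13->5, 9->3
rank(y): 10->5, 14->7, 4->2, 16->8, 1->1, 12->6, 8->4, 5->3
Step 2: d_i = R_x(i) - R_y(i); compute d_i^2.
  (2-5)^2=9, (6-7)^2=1, (1-2)^2=1, (4-8)^2=16, (7-1)^2=36, (8-6)^2=4, (5-4)^2=1, (3-3)^2=0
sum(d^2) = 68.
Step 3: rho = 1 - 6*68 / (8*(8^2 - 1)) = 1 - 408/504 = 0.190476.
Step 4: Under H0, t = rho * sqrt((n-2)/(1-rho^2)) = 0.4753 ~ t(6).
Step 5: Two-sided p-value from the t-distribution with 6 df = 0.651401.
Step 6: alpha = 0.1. fail to reject H0.

rho = 0.1905, p = 0.651401, fail to reject H0 at alpha = 0.1.


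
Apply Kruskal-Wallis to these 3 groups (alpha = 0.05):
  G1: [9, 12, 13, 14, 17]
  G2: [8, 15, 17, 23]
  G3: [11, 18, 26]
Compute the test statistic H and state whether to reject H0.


Step 1: Combine all N = 12 observations and assign midranks.
sorted (value, group, rank): (8,G2,1), (9,G1,2), (11,G3,3), (12,G1,4), (13,G1,5), (14,G1,6), (15,G2,7), (17,G1,8.5), (17,G2,8.5), (18,G3,10), (23,G2,11), (26,G3,12)
Step 2: Sum ranks within each group.
R_1 = 25.5 (n_1 = 5)
R_2 = 27.5 (n_2 = 4)
R_3 = 25 (n_3 = 3)
Step 3: H = 12/(N(N+1)) * sum(R_i^2/n_i) - 3(N+1)
     = 12/(12*13) * (25.5^2/5 + 27.5^2/4 + 25^2/3) - 3*13
     = 0.076923 * 527.446 - 39
     = 1.572756.
Step 4: Ties present; correction factor C = 1 - 6/(12^3 - 12) = 0.996503. Corrected H = 1.572756 / 0.996503 = 1.578275.
Step 5: Under H0, H ~ chi^2(2); p-value = 0.454236.
Step 6: alpha = 0.05. fail to reject H0.

H = 1.5783, df = 2, p = 0.454236, fail to reject H0.


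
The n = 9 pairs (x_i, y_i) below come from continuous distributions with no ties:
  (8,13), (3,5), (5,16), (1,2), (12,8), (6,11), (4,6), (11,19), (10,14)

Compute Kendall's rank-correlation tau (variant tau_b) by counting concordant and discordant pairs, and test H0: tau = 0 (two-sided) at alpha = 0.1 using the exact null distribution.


Step 1: Enumerate the 36 unordered pairs (i,j) with i<j and classify each by sign(x_j-x_i) * sign(y_j-y_i).
  (1,2):dx=-5,dy=-8->C; (1,3):dx=-3,dy=+3->D; (1,4):dx=-7,dy=-11->C; (1,5):dx=+4,dy=-5->D
  (1,6):dx=-2,dy=-2->C; (1,7):dx=-4,dy=-7->C; (1,8):dx=+3,dy=+6->C; (1,9):dx=+2,dy=+1->C
  (2,3):dx=+2,dy=+11->C; (2,4):dx=-2,dy=-3->C; (2,5):dx=+9,dy=+3->C; (2,6):dx=+3,dy=+6->C
  (2,7):dx=+1,dy=+1->C; (2,8):dx=+8,dy=+14->C; (2,9):dx=+7,dy=+9->C; (3,4):dx=-4,dy=-14->C
  (3,5):dx=+7,dy=-8->D; (3,6):dx=+1,dy=-5->D; (3,7):dx=-1,dy=-10->C; (3,8):dx=+6,dy=+3->C
  (3,9):dx=+5,dy=-2->D; (4,5):dx=+11,dy=+6->C; (4,6):dx=+5,dy=+9->C; (4,7):dx=+3,dy=+4->C
  (4,8):dx=+10,dy=+17->C; (4,9):dx=+9,dy=+12->C; (5,6):dx=-6,dy=+3->D; (5,7):dx=-8,dy=-2->C
  (5,8):dx=-1,dy=+11->D; (5,9):dx=-2,dy=+6->D; (6,7):dx=-2,dy=-5->C; (6,8):dx=+5,dy=+8->C
  (6,9):dx=+4,dy=+3->C; (7,8):dx=+7,dy=+13->C; (7,9):dx=+6,dy=+8->C; (8,9):dx=-1,dy=-5->C
Step 2: C = 28, D = 8, total pairs = 36.
Step 3: tau = (C - D)/(n(n-1)/2) = (28 - 8)/36 = 0.555556.
Step 4: Exact two-sided p-value (enumerate n! = 362880 permutations of y under H0): p = 0.044615.
Step 5: alpha = 0.1. reject H0.

tau_b = 0.5556 (C=28, D=8), p = 0.044615, reject H0.


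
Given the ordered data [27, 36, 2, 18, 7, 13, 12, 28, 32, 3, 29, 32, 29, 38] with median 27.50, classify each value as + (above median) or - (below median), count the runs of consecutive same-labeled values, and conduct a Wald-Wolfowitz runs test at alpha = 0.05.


Step 1: Compute median = 27.50; label A = above, B = below.
Labels in order: BABBBBBAABAAAA  (n_A = 7, n_B = 7)
Step 2: Count runs R = 6.
Step 3: Under H0 (random ordering), E[R] = 2*n_A*n_B/(n_A+n_B) + 1 = 2*7*7/14 + 1 = 8.0000.
        Var[R] = 2*n_A*n_B*(2*n_A*n_B - n_A - n_B) / ((n_A+n_B)^2 * (n_A+n_B-1)) = 8232/2548 = 3.2308.
        SD[R] = 1.7974.
Step 4: Continuity-corrected z = (R + 0.5 - E[R]) / SD[R] = (6 + 0.5 - 8.0000) / 1.7974 = -0.8345.
Step 5: Two-sided p-value via normal approximation = 2*(1 - Phi(|z|)) = 0.403986.
Step 6: alpha = 0.05. fail to reject H0.

R = 6, z = -0.8345, p = 0.403986, fail to reject H0.


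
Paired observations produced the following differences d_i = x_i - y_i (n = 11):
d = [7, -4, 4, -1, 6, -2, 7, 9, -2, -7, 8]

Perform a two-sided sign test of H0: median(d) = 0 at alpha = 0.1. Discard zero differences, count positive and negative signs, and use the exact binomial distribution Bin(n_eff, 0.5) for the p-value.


Step 1: Discard zero differences. Original n = 11; n_eff = number of nonzero differences = 11.
Nonzero differences (with sign): +7, -4, +4, -1, +6, -2, +7, +9, -2, -7, +8
Step 2: Count signs: positive = 6, negative = 5.
Step 3: Under H0: P(positive) = 0.5, so the number of positives S ~ Bin(11, 0.5).
Step 4: Two-sided exact p-value = sum of Bin(11,0.5) probabilities at or below the observed probability = 1.000000.
Step 5: alpha = 0.1. fail to reject H0.

n_eff = 11, pos = 6, neg = 5, p = 1.000000, fail to reject H0.


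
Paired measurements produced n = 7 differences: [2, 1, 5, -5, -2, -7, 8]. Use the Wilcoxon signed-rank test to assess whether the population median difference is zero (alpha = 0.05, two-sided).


Step 1: Drop any zero differences (none here) and take |d_i|.
|d| = [2, 1, 5, 5, 2, 7, 8]
Step 2: Midrank |d_i| (ties get averaged ranks).
ranks: |2|->2.5, |1|->1, |5|->4.5, |5|->4.5, |2|->2.5, |7|->6, |8|->7
Step 3: Attach original signs; sum ranks with positive sign and with negative sign.
W+ = 2.5 + 1 + 4.5 + 7 = 15
W- = 4.5 + 2.5 + 6 = 13
(Check: W+ + W- = 28 should equal n(n+1)/2 = 28.)
Step 4: Test statistic W = min(W+, W-) = 13.
Step 5: Ties in |d|, so use the tie-corrected normal approximation.
        E[W] = n(n+1)/4 = 7*8/4 = 14.
        Tie groups: |d|=2 (t=2), |d|=5 (t=2); sum(t^3 - t) = 12.
        Var[W] = n(n+1)(2n+1)/24 - sum(t^3-t)/48 = 840/24 - 12/48 = 34.75.
        z = (W - E[W]) / sqrt(Var[W]) = (13 - 14) / 5.8949 = -0.1696.
        Two-sided p = 2*Phi(z) = 0.865295.
Step 6: alpha = 0.05. fail to reject H0.

W+ = 15, W- = 13, W = min = 13, p = 0.865295, fail to reject H0.


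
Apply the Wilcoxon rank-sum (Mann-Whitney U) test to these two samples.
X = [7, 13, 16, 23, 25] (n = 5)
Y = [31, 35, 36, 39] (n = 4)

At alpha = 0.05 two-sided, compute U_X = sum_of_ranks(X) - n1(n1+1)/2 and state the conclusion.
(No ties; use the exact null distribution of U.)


Step 1: Combine and sort all 9 observations; assign midranks.
sorted (value, group): (7,X), (13,X), (16,X), (23,X), (25,X), (31,Y), (35,Y), (36,Y), (39,Y)
ranks: 7->1, 13->2, 16->3, 23->4, 25->5, 31->6, 35->7, 36->8, 39->9
Step 2: Rank sum for X: R1 = 1 + 2 + 3 + 4 + 5 = 15.
Step 3: U_X = R1 - n1(n1+1)/2 = 15 - 5*6/2 = 15 - 15 = 0.
       U_Y = n1*n2 - U_X = 20 - 0 = 20.
Step 4: No ties, so the exact null distribution of U (based on enumerating the C(9,5) = 126 equally likely rank assignments) gives the two-sided p-value.
Step 5: p-value = 0.015873; compare to alpha = 0.05. reject H0.

U_X = 0, p = 0.015873, reject H0 at alpha = 0.05.


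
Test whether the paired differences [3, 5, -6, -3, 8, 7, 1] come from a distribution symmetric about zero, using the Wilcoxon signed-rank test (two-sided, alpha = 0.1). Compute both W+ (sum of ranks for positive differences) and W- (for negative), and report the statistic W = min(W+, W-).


Step 1: Drop any zero differences (none here) and take |d_i|.
|d| = [3, 5, 6, 3, 8, 7, 1]
Step 2: Midrank |d_i| (ties get averaged ranks).
ranks: |3|->2.5, |5|->4, |6|->5, |3|->2.5, |8|->7, |7|->6, |1|->1
Step 3: Attach original signs; sum ranks with positive sign and with negative sign.
W+ = 2.5 + 4 + 7 + 6 + 1 = 20.5
W- = 5 + 2.5 = 7.5
(Check: W+ + W- = 28 should equal n(n+1)/2 = 28.)
Step 4: Test statistic W = min(W+, W-) = 7.5.
Step 5: Ties in |d|, so use the tie-corrected normal approximation.
        E[W] = n(n+1)/4 = 7*8/4 = 14.
        Tie groups: |d|=3 (t=2); sum(t^3 - t) = 6.
        Var[W] = n(n+1)(2n+1)/24 - sum(t^3-t)/48 = 840/24 - 6/48 = 34.875.
        z = (W - E[W]) / sqrt(Var[W]) = (7.5 - 14) / 5.9055 = -1.1007.
        Two-sided p = 2*Phi(z) = 0.271041.
Step 6: alpha = 0.1. fail to reject H0.

W+ = 20.5, W- = 7.5, W = min = 7.5, p = 0.271041, fail to reject H0.


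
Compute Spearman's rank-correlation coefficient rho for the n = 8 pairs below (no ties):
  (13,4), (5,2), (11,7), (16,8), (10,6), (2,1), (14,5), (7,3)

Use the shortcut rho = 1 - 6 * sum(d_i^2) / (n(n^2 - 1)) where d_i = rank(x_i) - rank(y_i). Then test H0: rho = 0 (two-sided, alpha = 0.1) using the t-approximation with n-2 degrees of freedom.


Step 1: Rank x and y separately (midranks; no ties here).
rank(x): 13->6, 5->2, 11->5, 16->8, 10->4, 2->1, 14->7, 7->3
rank(y): 4->4, 2->2, 7->7, 8->8, 6->6, 1->1, 5->5, 3->3
Step 2: d_i = R_x(i) - R_y(i); compute d_i^2.
  (6-4)^2=4, (2-2)^2=0, (5-7)^2=4, (8-8)^2=0, (4-6)^2=4, (1-1)^2=0, (7-5)^2=4, (3-3)^2=0
sum(d^2) = 16.
Step 3: rho = 1 - 6*16 / (8*(8^2 - 1)) = 1 - 96/504 = 0.809524.
Step 4: Under H0, t = rho * sqrt((n-2)/(1-rho^2)) = 3.3776 ~ t(6).
Step 5: Two-sided p-value from the t-distribution with 6 df = 0.014903.
Step 6: alpha = 0.1. reject H0.

rho = 0.8095, p = 0.014903, reject H0 at alpha = 0.1.


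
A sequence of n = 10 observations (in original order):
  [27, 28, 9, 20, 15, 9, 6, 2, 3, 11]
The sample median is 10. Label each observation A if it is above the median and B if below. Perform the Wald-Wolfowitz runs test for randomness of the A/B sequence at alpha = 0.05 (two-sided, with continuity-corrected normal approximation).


Step 1: Compute median = 10; label A = above, B = below.
Labels in order: AABAABBBBA  (n_A = 5, n_B = 5)
Step 2: Count runs R = 5.
Step 3: Under H0 (random ordering), E[R] = 2*n_A*n_B/(n_A+n_B) + 1 = 2*5*5/10 + 1 = 6.0000.
        Var[R] = 2*n_A*n_B*(2*n_A*n_B - n_A - n_B) / ((n_A+n_B)^2 * (n_A+n_B-1)) = 2000/900 = 2.2222.
        SD[R] = 1.4907.
Step 4: Continuity-corrected z = (R + 0.5 - E[R]) / SD[R] = (5 + 0.5 - 6.0000) / 1.4907 = -0.3354.
Step 5: Two-sided p-value via normal approximation = 2*(1 - Phi(|z|)) = 0.737316.
Step 6: alpha = 0.05. fail to reject H0.

R = 5, z = -0.3354, p = 0.737316, fail to reject H0.


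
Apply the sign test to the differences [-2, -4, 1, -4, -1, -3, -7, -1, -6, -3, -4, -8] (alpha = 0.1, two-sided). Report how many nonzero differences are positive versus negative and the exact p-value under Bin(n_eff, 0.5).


Step 1: Discard zero differences. Original n = 12; n_eff = number of nonzero differences = 12.
Nonzero differences (with sign): -2, -4, +1, -4, -1, -3, -7, -1, -6, -3, -4, -8
Step 2: Count signs: positive = 1, negative = 11.
Step 3: Under H0: P(positive) = 0.5, so the number of positives S ~ Bin(12, 0.5).
Step 4: Two-sided exact p-value = sum of Bin(12,0.5) probabilities at or below the observed probability = 0.006348.
Step 5: alpha = 0.1. reject H0.

n_eff = 12, pos = 1, neg = 11, p = 0.006348, reject H0.


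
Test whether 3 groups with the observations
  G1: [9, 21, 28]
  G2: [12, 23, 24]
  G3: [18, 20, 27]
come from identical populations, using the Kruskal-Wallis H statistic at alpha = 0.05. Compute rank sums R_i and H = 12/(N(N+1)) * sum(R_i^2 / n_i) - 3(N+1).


Step 1: Combine all N = 9 observations and assign midranks.
sorted (value, group, rank): (9,G1,1), (12,G2,2), (18,G3,3), (20,G3,4), (21,G1,5), (23,G2,6), (24,G2,7), (27,G3,8), (28,G1,9)
Step 2: Sum ranks within each group.
R_1 = 15 (n_1 = 3)
R_2 = 15 (n_2 = 3)
R_3 = 15 (n_3 = 3)
Step 3: H = 12/(N(N+1)) * sum(R_i^2/n_i) - 3(N+1)
     = 12/(9*10) * (15^2/3 + 15^2/3 + 15^2/3) - 3*10
     = 0.133333 * 225 - 30
     = 0.000000.
Step 4: No ties, so H is used without correction.
Step 5: Under H0, H ~ chi^2(2); p-value = 1.000000.
Step 6: alpha = 0.05. fail to reject H0.

H = 0.0000, df = 2, p = 1.000000, fail to reject H0.


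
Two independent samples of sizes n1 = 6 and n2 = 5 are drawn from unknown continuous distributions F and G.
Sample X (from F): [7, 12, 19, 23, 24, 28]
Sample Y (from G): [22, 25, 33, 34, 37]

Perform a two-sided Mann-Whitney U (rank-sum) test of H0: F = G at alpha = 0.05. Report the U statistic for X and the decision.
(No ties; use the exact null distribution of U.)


Step 1: Combine and sort all 11 observations; assign midranks.
sorted (value, group): (7,X), (12,X), (19,X), (22,Y), (23,X), (24,X), (25,Y), (28,X), (33,Y), (34,Y), (37,Y)
ranks: 7->1, 12->2, 19->3, 22->4, 23->5, 24->6, 25->7, 28->8, 33->9, 34->10, 37->11
Step 2: Rank sum for X: R1 = 1 + 2 + 3 + 5 + 6 + 8 = 25.
Step 3: U_X = R1 - n1(n1+1)/2 = 25 - 6*7/2 = 25 - 21 = 4.
       U_Y = n1*n2 - U_X = 30 - 4 = 26.
Step 4: No ties, so the exact null distribution of U (based on enumerating the C(11,6) = 462 equally likely rank assignments) gives the two-sided p-value.
Step 5: p-value = 0.051948; compare to alpha = 0.05. fail to reject H0.

U_X = 4, p = 0.051948, fail to reject H0 at alpha = 0.05.


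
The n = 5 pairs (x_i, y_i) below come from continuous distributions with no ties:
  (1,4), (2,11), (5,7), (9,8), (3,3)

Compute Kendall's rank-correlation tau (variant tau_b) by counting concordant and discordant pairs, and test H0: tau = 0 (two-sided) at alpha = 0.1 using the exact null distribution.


Step 1: Enumerate the 10 unordered pairs (i,j) with i<j and classify each by sign(x_j-x_i) * sign(y_j-y_i).
  (1,2):dx=+1,dy=+7->C; (1,3):dx=+4,dy=+3->C; (1,4):dx=+8,dy=+4->C; (1,5):dx=+2,dy=-1->D
  (2,3):dx=+3,dy=-4->D; (2,4):dx=+7,dy=-3->D; (2,5):dx=+1,dy=-8->D; (3,4):dx=+4,dy=+1->C
  (3,5):dx=-2,dy=-4->C; (4,5):dx=-6,dy=-5->C
Step 2: C = 6, D = 4, total pairs = 10.
Step 3: tau = (C - D)/(n(n-1)/2) = (6 - 4)/10 = 0.200000.
Step 4: Exact two-sided p-value (enumerate n! = 120 permutations of y under H0): p = 0.816667.
Step 5: alpha = 0.1. fail to reject H0.

tau_b = 0.2000 (C=6, D=4), p = 0.816667, fail to reject H0.


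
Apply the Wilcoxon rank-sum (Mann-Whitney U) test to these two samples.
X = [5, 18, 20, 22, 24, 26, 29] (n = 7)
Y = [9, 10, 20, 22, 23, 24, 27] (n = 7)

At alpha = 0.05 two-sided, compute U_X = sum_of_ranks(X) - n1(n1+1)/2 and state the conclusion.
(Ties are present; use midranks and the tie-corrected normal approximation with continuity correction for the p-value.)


Step 1: Combine and sort all 14 observations; assign midranks.
sorted (value, group): (5,X), (9,Y), (10,Y), (18,X), (20,X), (20,Y), (22,X), (22,Y), (23,Y), (24,X), (24,Y), (26,X), (27,Y), (29,X)
ranks: 5->1, 9->2, 10->3, 18->4, 20->5.5, 20->5.5, 22->7.5, 22->7.5, 23->9, 24->10.5, 24->10.5, 26->12, 27->13, 29->14
Step 2: Rank sum for X: R1 = 1 + 4 + 5.5 + 7.5 + 10.5 + 12 + 14 = 54.5.
Step 3: U_X = R1 - n1(n1+1)/2 = 54.5 - 7*8/2 = 54.5 - 28 = 26.5.
       U_Y = n1*n2 - U_X = 49 - 26.5 = 22.5.
Step 4: Ties are present, so use the tie-corrected normal approximation (with continuity correction) for the p-value.
Step 5: p-value = 0.847509; compare to alpha = 0.05. fail to reject H0.

U_X = 26.5, p = 0.847509, fail to reject H0 at alpha = 0.05.


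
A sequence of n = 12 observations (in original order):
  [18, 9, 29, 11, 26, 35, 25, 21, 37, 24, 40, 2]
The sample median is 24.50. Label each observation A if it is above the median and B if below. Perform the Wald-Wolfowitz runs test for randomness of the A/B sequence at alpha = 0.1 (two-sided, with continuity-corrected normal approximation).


Step 1: Compute median = 24.50; label A = above, B = below.
Labels in order: BBABAAABABAB  (n_A = 6, n_B = 6)
Step 2: Count runs R = 9.
Step 3: Under H0 (random ordering), E[R] = 2*n_A*n_B/(n_A+n_B) + 1 = 2*6*6/12 + 1 = 7.0000.
        Var[R] = 2*n_A*n_B*(2*n_A*n_B - n_A - n_B) / ((n_A+n_B)^2 * (n_A+n_B-1)) = 4320/1584 = 2.7273.
        SD[R] = 1.6514.
Step 4: Continuity-corrected z = (R - 0.5 - E[R]) / SD[R] = (9 - 0.5 - 7.0000) / 1.6514 = 0.9083.
Step 5: Two-sided p-value via normal approximation = 2*(1 - Phi(|z|)) = 0.363722.
Step 6: alpha = 0.1. fail to reject H0.

R = 9, z = 0.9083, p = 0.363722, fail to reject H0.


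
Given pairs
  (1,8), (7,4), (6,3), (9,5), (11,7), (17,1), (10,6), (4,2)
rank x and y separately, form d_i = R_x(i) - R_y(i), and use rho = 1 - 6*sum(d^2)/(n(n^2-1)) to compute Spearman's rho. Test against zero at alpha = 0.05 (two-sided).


Step 1: Rank x and y separately (midranks; no ties here).
rank(x): 1->1, 7->4, 6->3, 9->5, 11->7, 17->8, 10->6, 4->2
rank(y): 8->8, 4->4, 3->3, 5->5, 7->7, 1->1, 6->6, 2->2
Step 2: d_i = R_x(i) - R_y(i); compute d_i^2.
  (1-8)^2=49, (4-4)^2=0, (3-3)^2=0, (5-5)^2=0, (7-7)^2=0, (8-1)^2=49, (6-6)^2=0, (2-2)^2=0
sum(d^2) = 98.
Step 3: rho = 1 - 6*98 / (8*(8^2 - 1)) = 1 - 588/504 = -0.166667.
Step 4: Under H0, t = rho * sqrt((n-2)/(1-rho^2)) = -0.4140 ~ t(6).
Step 5: Two-sided p-value from the t-distribution with 6 df = 0.693239.
Step 6: alpha = 0.05. fail to reject H0.

rho = -0.1667, p = 0.693239, fail to reject H0 at alpha = 0.05.


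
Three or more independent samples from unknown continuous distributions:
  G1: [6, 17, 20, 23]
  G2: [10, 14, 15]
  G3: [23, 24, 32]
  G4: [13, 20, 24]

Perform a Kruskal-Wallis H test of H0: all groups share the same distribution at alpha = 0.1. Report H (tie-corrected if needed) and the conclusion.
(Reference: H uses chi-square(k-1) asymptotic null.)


Step 1: Combine all N = 13 observations and assign midranks.
sorted (value, group, rank): (6,G1,1), (10,G2,2), (13,G4,3), (14,G2,4), (15,G2,5), (17,G1,6), (20,G1,7.5), (20,G4,7.5), (23,G1,9.5), (23,G3,9.5), (24,G3,11.5), (24,G4,11.5), (32,G3,13)
Step 2: Sum ranks within each group.
R_1 = 24 (n_1 = 4)
R_2 = 11 (n_2 = 3)
R_3 = 34 (n_3 = 3)
R_4 = 22 (n_4 = 3)
Step 3: H = 12/(N(N+1)) * sum(R_i^2/n_i) - 3(N+1)
     = 12/(13*14) * (24^2/4 + 11^2/3 + 34^2/3 + 22^2/3) - 3*14
     = 0.065934 * 731 - 42
     = 6.197802.
Step 4: Ties present; correction factor C = 1 - 18/(13^3 - 13) = 0.991758. Corrected H = 6.197802 / 0.991758 = 6.249307.
Step 5: Under H0, H ~ chi^2(3); p-value = 0.100091.
Step 6: alpha = 0.1. fail to reject H0.

H = 6.2493, df = 3, p = 0.100091, fail to reject H0.


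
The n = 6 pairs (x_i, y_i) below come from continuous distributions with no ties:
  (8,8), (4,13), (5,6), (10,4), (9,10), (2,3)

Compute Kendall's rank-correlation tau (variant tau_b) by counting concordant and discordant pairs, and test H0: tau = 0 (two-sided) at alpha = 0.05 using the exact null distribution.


Step 1: Enumerate the 15 unordered pairs (i,j) with i<j and classify each by sign(x_j-x_i) * sign(y_j-y_i).
  (1,2):dx=-4,dy=+5->D; (1,3):dx=-3,dy=-2->C; (1,4):dx=+2,dy=-4->D; (1,5):dx=+1,dy=+2->C
  (1,6):dx=-6,dy=-5->C; (2,3):dx=+1,dy=-7->D; (2,4):dx=+6,dy=-9->D; (2,5):dx=+5,dy=-3->D
  (2,6):dx=-2,dy=-10->C; (3,4):dx=+5,dy=-2->D; (3,5):dx=+4,dy=+4->C; (3,6):dx=-3,dy=-3->C
  (4,5):dx=-1,dy=+6->D; (4,6):dx=-8,dy=-1->C; (5,6):dx=-7,dy=-7->C
Step 2: C = 8, D = 7, total pairs = 15.
Step 3: tau = (C - D)/(n(n-1)/2) = (8 - 7)/15 = 0.066667.
Step 4: Exact two-sided p-value (enumerate n! = 720 permutations of y under H0): p = 1.000000.
Step 5: alpha = 0.05. fail to reject H0.

tau_b = 0.0667 (C=8, D=7), p = 1.000000, fail to reject H0.


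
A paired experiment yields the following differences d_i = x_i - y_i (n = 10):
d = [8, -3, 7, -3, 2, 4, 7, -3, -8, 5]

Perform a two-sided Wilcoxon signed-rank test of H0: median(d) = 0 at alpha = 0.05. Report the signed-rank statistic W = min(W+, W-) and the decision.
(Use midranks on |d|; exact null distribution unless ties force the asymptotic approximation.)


Step 1: Drop any zero differences (none here) and take |d_i|.
|d| = [8, 3, 7, 3, 2, 4, 7, 3, 8, 5]
Step 2: Midrank |d_i| (ties get averaged ranks).
ranks: |8|->9.5, |3|->3, |7|->7.5, |3|->3, |2|->1, |4|->5, |7|->7.5, |3|->3, |8|->9.5, |5|->6
Step 3: Attach original signs; sum ranks with positive sign and with negative sign.
W+ = 9.5 + 7.5 + 1 + 5 + 7.5 + 6 = 36.5
W- = 3 + 3 + 3 + 9.5 = 18.5
(Check: W+ + W- = 55 should equal n(n+1)/2 = 55.)
Step 4: Test statistic W = min(W+, W-) = 18.5.
Step 5: Ties in |d|, so use the tie-corrected normal approximation.
        E[W] = n(n+1)/4 = 10*11/4 = 27.5.
        Tie groups: |d|=3 (t=3), |d|=7 (t=2), |d|=8 (t=2); sum(t^3 - t) = 36.
        Var[W] = n(n+1)(2n+1)/24 - sum(t^3-t)/48 = 2310/24 - 36/48 = 95.5.
        z = (W - E[W]) / sqrt(Var[W]) = (18.5 - 27.5) / 9.7724 = -0.9210.
        Two-sided p = 2*Phi(z) = 0.357071.
Step 6: alpha = 0.05. fail to reject H0.

W+ = 36.5, W- = 18.5, W = min = 18.5, p = 0.357071, fail to reject H0.


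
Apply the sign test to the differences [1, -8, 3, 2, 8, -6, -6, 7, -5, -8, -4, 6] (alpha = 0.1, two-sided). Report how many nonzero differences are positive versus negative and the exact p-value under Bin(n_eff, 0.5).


Step 1: Discard zero differences. Original n = 12; n_eff = number of nonzero differences = 12.
Nonzero differences (with sign): +1, -8, +3, +2, +8, -6, -6, +7, -5, -8, -4, +6
Step 2: Count signs: positive = 6, negative = 6.
Step 3: Under H0: P(positive) = 0.5, so the number of positives S ~ Bin(12, 0.5).
Step 4: Two-sided exact p-value = sum of Bin(12,0.5) probabilities at or below the observed probability = 1.000000.
Step 5: alpha = 0.1. fail to reject H0.

n_eff = 12, pos = 6, neg = 6, p = 1.000000, fail to reject H0.


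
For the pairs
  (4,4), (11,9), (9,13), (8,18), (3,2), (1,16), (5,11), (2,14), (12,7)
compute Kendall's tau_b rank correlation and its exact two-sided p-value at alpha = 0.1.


Step 1: Enumerate the 36 unordered pairs (i,j) with i<j and classify each by sign(x_j-x_i) * sign(y_j-y_i).
  (1,2):dx=+7,dy=+5->C; (1,3):dx=+5,dy=+9->C; (1,4):dx=+4,dy=+14->C; (1,5):dx=-1,dy=-2->C
  (1,6):dx=-3,dy=+12->D; (1,7):dx=+1,dy=+7->C; (1,8):dx=-2,dy=+10->D; (1,9):dx=+8,dy=+3->C
  (2,3):dx=-2,dy=+4->D; (2,4):dx=-3,dy=+9->D; (2,5):dx=-8,dy=-7->C; (2,6):dx=-10,dy=+7->D
  (2,7):dx=-6,dy=+2->D; (2,8):dx=-9,dy=+5->D; (2,9):dx=+1,dy=-2->D; (3,4):dx=-1,dy=+5->D
  (3,5):dx=-6,dy=-11->C; (3,6):dx=-8,dy=+3->D; (3,7):dx=-4,dy=-2->C; (3,8):dx=-7,dy=+1->D
  (3,9):dx=+3,dy=-6->D; (4,5):dx=-5,dy=-16->C; (4,6):dx=-7,dy=-2->C; (4,7):dx=-3,dy=-7->C
  (4,8):dx=-6,dy=-4->C; (4,9):dx=+4,dy=-11->D; (5,6):dx=-2,dy=+14->D; (5,7):dx=+2,dy=+9->C
  (5,8):dx=-1,dy=+12->D; (5,9):dx=+9,dy=+5->C; (6,7):dx=+4,dy=-5->D; (6,8):dx=+1,dy=-2->D
  (6,9):dx=+11,dy=-9->D; (7,8):dx=-3,dy=+3->D; (7,9):dx=+7,dy=-4->D; (8,9):dx=+10,dy=-7->D
Step 2: C = 15, D = 21, total pairs = 36.
Step 3: tau = (C - D)/(n(n-1)/2) = (15 - 21)/36 = -0.166667.
Step 4: Exact two-sided p-value (enumerate n! = 362880 permutations of y under H0): p = 0.612202.
Step 5: alpha = 0.1. fail to reject H0.

tau_b = -0.1667 (C=15, D=21), p = 0.612202, fail to reject H0.


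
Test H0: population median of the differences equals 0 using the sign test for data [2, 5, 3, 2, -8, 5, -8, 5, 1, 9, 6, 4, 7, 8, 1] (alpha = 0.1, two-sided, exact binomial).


Step 1: Discard zero differences. Original n = 15; n_eff = number of nonzero differences = 15.
Nonzero differences (with sign): +2, +5, +3, +2, -8, +5, -8, +5, +1, +9, +6, +4, +7, +8, +1
Step 2: Count signs: positive = 13, negative = 2.
Step 3: Under H0: P(positive) = 0.5, so the number of positives S ~ Bin(15, 0.5).
Step 4: Two-sided exact p-value = sum of Bin(15,0.5) probabilities at or below the observed probability = 0.007385.
Step 5: alpha = 0.1. reject H0.

n_eff = 15, pos = 13, neg = 2, p = 0.007385, reject H0.


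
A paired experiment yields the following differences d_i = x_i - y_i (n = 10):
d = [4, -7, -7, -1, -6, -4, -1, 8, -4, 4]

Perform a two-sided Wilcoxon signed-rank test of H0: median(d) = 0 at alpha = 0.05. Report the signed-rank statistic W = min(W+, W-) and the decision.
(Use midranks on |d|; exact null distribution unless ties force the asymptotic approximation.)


Step 1: Drop any zero differences (none here) and take |d_i|.
|d| = [4, 7, 7, 1, 6, 4, 1, 8, 4, 4]
Step 2: Midrank |d_i| (ties get averaged ranks).
ranks: |4|->4.5, |7|->8.5, |7|->8.5, |1|->1.5, |6|->7, |4|->4.5, |1|->1.5, |8|->10, |4|->4.5, |4|->4.5
Step 3: Attach original signs; sum ranks with positive sign and with negative sign.
W+ = 4.5 + 10 + 4.5 = 19
W- = 8.5 + 8.5 + 1.5 + 7 + 4.5 + 1.5 + 4.5 = 36
(Check: W+ + W- = 55 should equal n(n+1)/2 = 55.)
Step 4: Test statistic W = min(W+, W-) = 19.
Step 5: Ties in |d|, so use the tie-corrected normal approximation.
        E[W] = n(n+1)/4 = 10*11/4 = 27.5.
        Tie groups: |d|=1 (t=2), |d|=4 (t=4), |d|=7 (t=2); sum(t^3 - t) = 72.
        Var[W] = n(n+1)(2n+1)/24 - sum(t^3-t)/48 = 2310/24 - 72/48 = 94.75.
        z = (W - E[W]) / sqrt(Var[W]) = (19 - 27.5) / 9.7340 = -0.8732.
        Two-sided p = 2*Phi(z) = 0.382537.
Step 6: alpha = 0.05. fail to reject H0.

W+ = 19, W- = 36, W = min = 19, p = 0.382537, fail to reject H0.


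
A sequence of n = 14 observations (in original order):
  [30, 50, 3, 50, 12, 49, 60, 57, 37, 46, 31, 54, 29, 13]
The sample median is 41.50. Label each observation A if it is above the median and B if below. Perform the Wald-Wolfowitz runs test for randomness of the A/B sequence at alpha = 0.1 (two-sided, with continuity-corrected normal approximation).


Step 1: Compute median = 41.50; label A = above, B = below.
Labels in order: BABABAAABABABB  (n_A = 7, n_B = 7)
Step 2: Count runs R = 11.
Step 3: Under H0 (random ordering), E[R] = 2*n_A*n_B/(n_A+n_B) + 1 = 2*7*7/14 + 1 = 8.0000.
        Var[R] = 2*n_A*n_B*(2*n_A*n_B - n_A - n_B) / ((n_A+n_B)^2 * (n_A+n_B-1)) = 8232/2548 = 3.2308.
        SD[R] = 1.7974.
Step 4: Continuity-corrected z = (R - 0.5 - E[R]) / SD[R] = (11 - 0.5 - 8.0000) / 1.7974 = 1.3909.
Step 5: Two-sided p-value via normal approximation = 2*(1 - Phi(|z|)) = 0.164264.
Step 6: alpha = 0.1. fail to reject H0.

R = 11, z = 1.3909, p = 0.164264, fail to reject H0.


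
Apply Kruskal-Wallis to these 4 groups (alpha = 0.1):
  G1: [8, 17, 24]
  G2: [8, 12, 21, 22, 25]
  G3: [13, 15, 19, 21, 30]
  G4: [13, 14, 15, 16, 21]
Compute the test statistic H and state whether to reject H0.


Step 1: Combine all N = 18 observations and assign midranks.
sorted (value, group, rank): (8,G1,1.5), (8,G2,1.5), (12,G2,3), (13,G3,4.5), (13,G4,4.5), (14,G4,6), (15,G3,7.5), (15,G4,7.5), (16,G4,9), (17,G1,10), (19,G3,11), (21,G2,13), (21,G3,13), (21,G4,13), (22,G2,15), (24,G1,16), (25,G2,17), (30,G3,18)
Step 2: Sum ranks within each group.
R_1 = 27.5 (n_1 = 3)
R_2 = 49.5 (n_2 = 5)
R_3 = 54 (n_3 = 5)
R_4 = 40 (n_4 = 5)
Step 3: H = 12/(N(N+1)) * sum(R_i^2/n_i) - 3(N+1)
     = 12/(18*19) * (27.5^2/3 + 49.5^2/5 + 54^2/5 + 40^2/5) - 3*19
     = 0.035088 * 1645.33 - 57
     = 0.730994.
Step 4: Ties present; correction factor C = 1 - 42/(18^3 - 18) = 0.992776. Corrected H = 0.730994 / 0.992776 = 0.736313.
Step 5: Under H0, H ~ chi^2(3); p-value = 0.864631.
Step 6: alpha = 0.1. fail to reject H0.

H = 0.7363, df = 3, p = 0.864631, fail to reject H0.


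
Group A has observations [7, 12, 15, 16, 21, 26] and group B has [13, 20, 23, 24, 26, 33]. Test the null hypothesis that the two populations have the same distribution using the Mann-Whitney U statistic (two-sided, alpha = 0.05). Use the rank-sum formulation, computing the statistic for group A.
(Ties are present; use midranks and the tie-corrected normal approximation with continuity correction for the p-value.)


Step 1: Combine and sort all 12 observations; assign midranks.
sorted (value, group): (7,X), (12,X), (13,Y), (15,X), (16,X), (20,Y), (21,X), (23,Y), (24,Y), (26,X), (26,Y), (33,Y)
ranks: 7->1, 12->2, 13->3, 15->4, 16->5, 20->6, 21->7, 23->8, 24->9, 26->10.5, 26->10.5, 33->12
Step 2: Rank sum for X: R1 = 1 + 2 + 4 + 5 + 7 + 10.5 = 29.5.
Step 3: U_X = R1 - n1(n1+1)/2 = 29.5 - 6*7/2 = 29.5 - 21 = 8.5.
       U_Y = n1*n2 - U_X = 36 - 8.5 = 27.5.
Step 4: Ties are present, so use the tie-corrected normal approximation (with continuity correction) for the p-value.
Step 5: p-value = 0.148829; compare to alpha = 0.05. fail to reject H0.

U_X = 8.5, p = 0.148829, fail to reject H0 at alpha = 0.05.


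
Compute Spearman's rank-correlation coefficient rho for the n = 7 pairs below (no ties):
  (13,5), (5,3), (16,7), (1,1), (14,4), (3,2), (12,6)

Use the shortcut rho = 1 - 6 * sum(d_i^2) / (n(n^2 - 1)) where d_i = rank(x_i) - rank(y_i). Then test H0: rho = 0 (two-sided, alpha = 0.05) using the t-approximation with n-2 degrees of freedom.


Step 1: Rank x and y separately (midranks; no ties here).
rank(x): 13->5, 5->3, 16->7, 1->1, 14->6, 3->2, 12->4
rank(y): 5->5, 3->3, 7->7, 1->1, 4->4, 2->2, 6->6
Step 2: d_i = R_x(i) - R_y(i); compute d_i^2.
  (5-5)^2=0, (3-3)^2=0, (7-7)^2=0, (1-1)^2=0, (6-4)^2=4, (2-2)^2=0, (4-6)^2=4
sum(d^2) = 8.
Step 3: rho = 1 - 6*8 / (7*(7^2 - 1)) = 1 - 48/336 = 0.857143.
Step 4: Under H0, t = rho * sqrt((n-2)/(1-rho^2)) = 3.7210 ~ t(5).
Step 5: Two-sided p-value from the t-distribution with 5 df = 0.013697.
Step 6: alpha = 0.05. reject H0.

rho = 0.8571, p = 0.013697, reject H0 at alpha = 0.05.


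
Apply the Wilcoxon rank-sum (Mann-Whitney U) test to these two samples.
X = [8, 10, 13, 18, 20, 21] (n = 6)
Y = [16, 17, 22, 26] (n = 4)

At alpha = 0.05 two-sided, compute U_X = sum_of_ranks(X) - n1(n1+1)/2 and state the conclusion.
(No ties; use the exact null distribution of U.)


Step 1: Combine and sort all 10 observations; assign midranks.
sorted (value, group): (8,X), (10,X), (13,X), (16,Y), (17,Y), (18,X), (20,X), (21,X), (22,Y), (26,Y)
ranks: 8->1, 10->2, 13->3, 16->4, 17->5, 18->6, 20->7, 21->8, 22->9, 26->10
Step 2: Rank sum for X: R1 = 1 + 2 + 3 + 6 + 7 + 8 = 27.
Step 3: U_X = R1 - n1(n1+1)/2 = 27 - 6*7/2 = 27 - 21 = 6.
       U_Y = n1*n2 - U_X = 24 - 6 = 18.
Step 4: No ties, so the exact null distribution of U (based on enumerating the C(10,6) = 210 equally likely rank assignments) gives the two-sided p-value.
Step 5: p-value = 0.257143; compare to alpha = 0.05. fail to reject H0.

U_X = 6, p = 0.257143, fail to reject H0 at alpha = 0.05.


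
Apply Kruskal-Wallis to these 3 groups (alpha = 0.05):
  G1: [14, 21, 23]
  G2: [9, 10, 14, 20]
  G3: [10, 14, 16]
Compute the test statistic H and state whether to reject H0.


Step 1: Combine all N = 10 observations and assign midranks.
sorted (value, group, rank): (9,G2,1), (10,G2,2.5), (10,G3,2.5), (14,G1,5), (14,G2,5), (14,G3,5), (16,G3,7), (20,G2,8), (21,G1,9), (23,G1,10)
Step 2: Sum ranks within each group.
R_1 = 24 (n_1 = 3)
R_2 = 16.5 (n_2 = 4)
R_3 = 14.5 (n_3 = 3)
Step 3: H = 12/(N(N+1)) * sum(R_i^2/n_i) - 3(N+1)
     = 12/(10*11) * (24^2/3 + 16.5^2/4 + 14.5^2/3) - 3*11
     = 0.109091 * 330.146 - 33
     = 3.015909.
Step 4: Ties present; correction factor C = 1 - 30/(10^3 - 10) = 0.969697. Corrected H = 3.015909 / 0.969697 = 3.110156.
Step 5: Under H0, H ~ chi^2(2); p-value = 0.211173.
Step 6: alpha = 0.05. fail to reject H0.

H = 3.1102, df = 2, p = 0.211173, fail to reject H0.


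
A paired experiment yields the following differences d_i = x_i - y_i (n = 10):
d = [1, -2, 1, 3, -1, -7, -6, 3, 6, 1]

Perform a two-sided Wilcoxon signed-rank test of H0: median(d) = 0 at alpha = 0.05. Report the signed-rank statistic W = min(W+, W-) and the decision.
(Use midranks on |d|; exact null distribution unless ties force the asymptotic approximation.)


Step 1: Drop any zero differences (none here) and take |d_i|.
|d| = [1, 2, 1, 3, 1, 7, 6, 3, 6, 1]
Step 2: Midrank |d_i| (ties get averaged ranks).
ranks: |1|->2.5, |2|->5, |1|->2.5, |3|->6.5, |1|->2.5, |7|->10, |6|->8.5, |3|->6.5, |6|->8.5, |1|->2.5
Step 3: Attach original signs; sum ranks with positive sign and with negative sign.
W+ = 2.5 + 2.5 + 6.5 + 6.5 + 8.5 + 2.5 = 29
W- = 5 + 2.5 + 10 + 8.5 = 26
(Check: W+ + W- = 55 should equal n(n+1)/2 = 55.)
Step 4: Test statistic W = min(W+, W-) = 26.
Step 5: Ties in |d|, so use the tie-corrected normal approximation.
        E[W] = n(n+1)/4 = 10*11/4 = 27.5.
        Tie groups: |d|=1 (t=4), |d|=3 (t=2), |d|=6 (t=2); sum(t^3 - t) = 72.
        Var[W] = n(n+1)(2n+1)/24 - sum(t^3-t)/48 = 2310/24 - 72/48 = 94.75.
        z = (W - E[W]) / sqrt(Var[W]) = (26 - 27.5) / 9.7340 = -0.1541.
        Two-sided p = 2*Phi(z) = 0.877531.
Step 6: alpha = 0.05. fail to reject H0.

W+ = 29, W- = 26, W = min = 26, p = 0.877531, fail to reject H0.
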